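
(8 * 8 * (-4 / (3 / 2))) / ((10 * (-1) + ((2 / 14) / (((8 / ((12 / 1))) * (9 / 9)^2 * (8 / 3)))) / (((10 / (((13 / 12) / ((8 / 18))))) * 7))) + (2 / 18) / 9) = 1734082560 / 101452529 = 17.09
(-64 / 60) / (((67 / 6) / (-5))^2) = -960 / 4489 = -0.21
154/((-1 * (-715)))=14/65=0.22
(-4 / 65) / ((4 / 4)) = -4 / 65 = -0.06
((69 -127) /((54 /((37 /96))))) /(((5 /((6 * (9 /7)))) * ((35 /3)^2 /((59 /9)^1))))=-63307 /2058000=-0.03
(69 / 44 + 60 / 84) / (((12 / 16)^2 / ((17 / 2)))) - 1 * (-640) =467422 / 693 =674.49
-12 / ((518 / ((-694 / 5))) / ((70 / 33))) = 2776 / 407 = 6.82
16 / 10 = 8 / 5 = 1.60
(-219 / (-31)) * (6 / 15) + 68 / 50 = 3244 / 775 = 4.19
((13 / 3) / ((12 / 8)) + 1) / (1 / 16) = 560 / 9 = 62.22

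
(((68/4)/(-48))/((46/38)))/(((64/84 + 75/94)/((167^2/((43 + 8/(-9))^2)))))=-240058109403/81377797576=-2.95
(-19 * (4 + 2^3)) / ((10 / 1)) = -22.80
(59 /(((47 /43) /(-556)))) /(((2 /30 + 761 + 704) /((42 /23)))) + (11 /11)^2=-108113038 /2969507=-36.41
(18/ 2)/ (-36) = -1/ 4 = -0.25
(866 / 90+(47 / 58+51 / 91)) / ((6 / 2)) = 2610949 / 712530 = 3.66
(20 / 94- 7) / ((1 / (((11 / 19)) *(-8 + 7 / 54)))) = 1491325 / 48222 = 30.93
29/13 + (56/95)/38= 52709/23465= 2.25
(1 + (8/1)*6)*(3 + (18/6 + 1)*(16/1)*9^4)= 20575443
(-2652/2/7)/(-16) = 663/56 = 11.84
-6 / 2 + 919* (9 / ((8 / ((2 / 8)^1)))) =8175 / 32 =255.47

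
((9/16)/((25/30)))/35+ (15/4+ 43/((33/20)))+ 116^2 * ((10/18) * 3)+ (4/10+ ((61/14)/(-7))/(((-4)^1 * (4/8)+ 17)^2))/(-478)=5207162824981/231877800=22456.50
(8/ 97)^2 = 64/ 9409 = 0.01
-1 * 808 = -808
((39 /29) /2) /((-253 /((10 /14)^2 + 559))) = -23244 /15631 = -1.49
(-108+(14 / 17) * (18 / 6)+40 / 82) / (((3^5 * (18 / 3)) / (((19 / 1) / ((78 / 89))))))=-61902437 / 39632814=-1.56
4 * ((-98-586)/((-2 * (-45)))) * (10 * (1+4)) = -1520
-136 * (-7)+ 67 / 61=58139 / 61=953.10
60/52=1.15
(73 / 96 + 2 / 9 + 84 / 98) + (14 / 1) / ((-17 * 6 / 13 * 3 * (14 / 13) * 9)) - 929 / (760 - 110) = 35004329 / 100245600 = 0.35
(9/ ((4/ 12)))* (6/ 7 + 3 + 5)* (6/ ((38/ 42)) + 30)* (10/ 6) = 1941840/ 133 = 14600.30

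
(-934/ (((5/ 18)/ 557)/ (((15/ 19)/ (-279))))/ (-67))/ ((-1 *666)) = 520238/ 4380393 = 0.12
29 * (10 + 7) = 493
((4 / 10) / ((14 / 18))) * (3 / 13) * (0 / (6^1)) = 0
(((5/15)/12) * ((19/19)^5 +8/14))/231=1/5292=0.00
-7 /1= -7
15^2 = 225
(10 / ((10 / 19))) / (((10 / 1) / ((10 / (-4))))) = -19 / 4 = -4.75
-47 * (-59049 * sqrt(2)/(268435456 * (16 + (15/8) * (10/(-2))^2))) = 2775303 * sqrt(2)/16877879296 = 0.00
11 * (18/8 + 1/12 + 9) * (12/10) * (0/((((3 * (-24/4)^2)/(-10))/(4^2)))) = 0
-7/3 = -2.33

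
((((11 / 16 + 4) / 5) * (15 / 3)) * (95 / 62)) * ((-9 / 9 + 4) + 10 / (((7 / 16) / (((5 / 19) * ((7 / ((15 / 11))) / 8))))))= 48875 / 992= 49.27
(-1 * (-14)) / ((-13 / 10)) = -140 / 13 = -10.77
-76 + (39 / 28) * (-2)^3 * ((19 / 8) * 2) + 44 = -1189 / 14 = -84.93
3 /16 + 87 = 1395 /16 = 87.19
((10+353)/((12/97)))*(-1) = -11737/4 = -2934.25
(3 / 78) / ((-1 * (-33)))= 1 / 858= 0.00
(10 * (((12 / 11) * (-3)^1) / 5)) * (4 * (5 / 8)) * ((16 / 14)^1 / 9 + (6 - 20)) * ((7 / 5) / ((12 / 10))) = 8740 / 33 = 264.85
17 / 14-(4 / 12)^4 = 1363 / 1134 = 1.20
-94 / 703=-0.13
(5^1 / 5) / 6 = 1 / 6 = 0.17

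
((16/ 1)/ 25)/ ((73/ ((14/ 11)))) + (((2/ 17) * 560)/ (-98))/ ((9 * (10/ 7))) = -126328/ 3071475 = -0.04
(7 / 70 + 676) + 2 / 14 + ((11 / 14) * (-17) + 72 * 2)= 28241 / 35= 806.89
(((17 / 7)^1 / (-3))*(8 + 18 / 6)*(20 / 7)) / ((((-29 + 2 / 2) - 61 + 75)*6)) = 935 / 3087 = 0.30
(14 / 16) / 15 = 7 / 120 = 0.06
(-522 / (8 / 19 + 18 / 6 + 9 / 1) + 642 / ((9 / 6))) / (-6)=-45545 / 708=-64.33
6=6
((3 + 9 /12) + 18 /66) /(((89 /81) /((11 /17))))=14337 /6052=2.37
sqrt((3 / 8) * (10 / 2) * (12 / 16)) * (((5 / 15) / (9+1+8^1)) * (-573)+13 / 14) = -305 * sqrt(10) / 84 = -11.48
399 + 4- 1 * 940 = -537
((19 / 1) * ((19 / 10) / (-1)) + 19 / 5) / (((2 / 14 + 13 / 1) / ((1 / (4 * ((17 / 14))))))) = -931 / 1840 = -0.51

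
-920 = -920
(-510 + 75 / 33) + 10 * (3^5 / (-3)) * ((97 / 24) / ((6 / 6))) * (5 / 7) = -876605 / 308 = -2846.12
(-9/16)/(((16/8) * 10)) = -9/320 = -0.03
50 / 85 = 10 / 17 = 0.59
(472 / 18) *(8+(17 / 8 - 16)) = -154.06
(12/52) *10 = 30/13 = 2.31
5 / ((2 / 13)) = 32.50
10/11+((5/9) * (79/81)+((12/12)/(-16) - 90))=-11369219/128304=-88.61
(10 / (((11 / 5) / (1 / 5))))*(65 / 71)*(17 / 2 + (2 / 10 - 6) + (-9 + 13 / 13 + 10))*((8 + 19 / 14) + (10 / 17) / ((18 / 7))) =62728315 / 1672902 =37.50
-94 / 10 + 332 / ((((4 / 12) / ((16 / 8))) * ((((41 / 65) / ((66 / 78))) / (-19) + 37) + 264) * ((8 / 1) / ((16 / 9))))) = -7.93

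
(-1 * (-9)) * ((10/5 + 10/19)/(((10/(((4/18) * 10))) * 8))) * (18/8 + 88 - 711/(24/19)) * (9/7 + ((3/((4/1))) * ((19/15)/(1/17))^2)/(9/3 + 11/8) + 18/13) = -557932121/22750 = -24524.49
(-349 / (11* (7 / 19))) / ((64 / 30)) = -99465 / 2464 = -40.37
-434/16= -217/8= -27.12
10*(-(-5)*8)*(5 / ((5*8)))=50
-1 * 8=-8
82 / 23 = 3.57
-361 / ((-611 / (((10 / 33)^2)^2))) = 0.00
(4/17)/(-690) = -2/5865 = -0.00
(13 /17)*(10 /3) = 130 /51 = 2.55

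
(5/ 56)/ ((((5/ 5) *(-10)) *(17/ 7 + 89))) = -1/ 10240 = -0.00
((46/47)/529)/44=1/23782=0.00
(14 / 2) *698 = 4886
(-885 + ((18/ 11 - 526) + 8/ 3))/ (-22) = 46421/ 726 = 63.94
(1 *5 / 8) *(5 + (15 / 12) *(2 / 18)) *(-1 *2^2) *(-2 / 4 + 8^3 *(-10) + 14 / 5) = 3155915 / 48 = 65748.23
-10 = -10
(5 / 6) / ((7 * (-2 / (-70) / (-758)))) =-9475 / 3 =-3158.33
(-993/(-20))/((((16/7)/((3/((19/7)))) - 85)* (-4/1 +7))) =-48657/243820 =-0.20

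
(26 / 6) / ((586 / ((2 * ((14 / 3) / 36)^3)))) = 4459 / 138410856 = 0.00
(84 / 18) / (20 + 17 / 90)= 420 / 1817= 0.23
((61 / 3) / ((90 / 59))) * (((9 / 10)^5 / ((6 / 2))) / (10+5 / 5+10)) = 0.12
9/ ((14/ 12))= 54/ 7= 7.71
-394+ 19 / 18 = -7073 / 18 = -392.94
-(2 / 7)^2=-4 / 49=-0.08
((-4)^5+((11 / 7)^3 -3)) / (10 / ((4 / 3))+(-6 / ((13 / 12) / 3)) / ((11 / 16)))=100365980 / 1635081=61.38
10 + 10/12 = 65/6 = 10.83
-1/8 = -0.12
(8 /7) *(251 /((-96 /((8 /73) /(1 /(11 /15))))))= -5522 /22995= -0.24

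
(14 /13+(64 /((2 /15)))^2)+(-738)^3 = -5222319322 /13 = -401716870.92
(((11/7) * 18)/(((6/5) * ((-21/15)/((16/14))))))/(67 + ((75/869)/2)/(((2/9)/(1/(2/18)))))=-22941600/81965681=-0.28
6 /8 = 3 /4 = 0.75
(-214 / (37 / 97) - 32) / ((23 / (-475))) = 453150 / 37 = 12247.30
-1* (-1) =1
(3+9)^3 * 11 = 19008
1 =1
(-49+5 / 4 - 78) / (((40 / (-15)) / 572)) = 26973.38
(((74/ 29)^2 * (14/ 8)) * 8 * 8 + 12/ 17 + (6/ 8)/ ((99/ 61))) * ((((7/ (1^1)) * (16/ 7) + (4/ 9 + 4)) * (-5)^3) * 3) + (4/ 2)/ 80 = -317049568054597/ 56616120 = -5599987.57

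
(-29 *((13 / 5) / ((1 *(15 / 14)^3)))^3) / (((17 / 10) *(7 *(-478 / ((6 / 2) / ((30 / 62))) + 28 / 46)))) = 33520607006536832 / 111379061865234375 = 0.30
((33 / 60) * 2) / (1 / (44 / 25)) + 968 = 121242 / 125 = 969.94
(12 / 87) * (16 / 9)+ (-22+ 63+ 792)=833.25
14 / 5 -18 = -76 / 5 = -15.20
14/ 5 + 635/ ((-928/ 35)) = -98133/ 4640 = -21.15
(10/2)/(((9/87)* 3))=145/9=16.11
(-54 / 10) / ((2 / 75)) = -405 / 2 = -202.50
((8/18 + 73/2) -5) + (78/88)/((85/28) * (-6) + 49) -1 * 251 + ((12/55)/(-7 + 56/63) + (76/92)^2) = -1355544520228/6207272775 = -218.38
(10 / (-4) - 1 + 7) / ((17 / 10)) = 35 / 17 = 2.06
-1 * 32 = -32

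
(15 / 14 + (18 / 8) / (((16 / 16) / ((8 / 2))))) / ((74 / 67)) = 9447 / 1036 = 9.12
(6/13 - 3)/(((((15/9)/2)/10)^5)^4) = -126514079750766679031808/13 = -9731852288520513771677.54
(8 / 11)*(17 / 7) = 136 / 77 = 1.77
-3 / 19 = -0.16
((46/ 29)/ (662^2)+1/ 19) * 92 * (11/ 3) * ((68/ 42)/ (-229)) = -36443663300/ 290310245799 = -0.13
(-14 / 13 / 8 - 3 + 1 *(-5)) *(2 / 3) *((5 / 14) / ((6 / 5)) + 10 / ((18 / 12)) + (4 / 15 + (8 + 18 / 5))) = -371723 / 3640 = -102.12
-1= -1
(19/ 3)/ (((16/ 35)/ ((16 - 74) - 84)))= -47215/ 24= -1967.29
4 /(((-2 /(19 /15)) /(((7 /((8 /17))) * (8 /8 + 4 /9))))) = -54.43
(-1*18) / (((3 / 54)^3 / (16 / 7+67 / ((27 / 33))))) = -8836313.14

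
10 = 10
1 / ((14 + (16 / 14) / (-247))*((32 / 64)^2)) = 3458 / 12099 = 0.29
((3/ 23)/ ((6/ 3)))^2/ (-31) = -9/ 65596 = -0.00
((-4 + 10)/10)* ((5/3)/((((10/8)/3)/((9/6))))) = 18/5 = 3.60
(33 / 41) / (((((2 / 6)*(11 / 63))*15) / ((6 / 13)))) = 1134 / 2665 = 0.43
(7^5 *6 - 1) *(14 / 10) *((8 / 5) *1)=5647096 / 25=225883.84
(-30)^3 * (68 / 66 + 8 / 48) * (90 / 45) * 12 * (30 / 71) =-255960000 / 781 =-327733.67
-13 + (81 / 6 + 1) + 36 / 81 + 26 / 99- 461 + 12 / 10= -457.59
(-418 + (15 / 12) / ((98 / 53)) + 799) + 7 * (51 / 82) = 6204269 / 16072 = 386.03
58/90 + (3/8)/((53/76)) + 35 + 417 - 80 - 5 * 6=1636979/4770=343.18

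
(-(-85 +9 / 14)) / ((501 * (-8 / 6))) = -1181 / 9352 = -0.13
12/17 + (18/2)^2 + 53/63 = 88408/1071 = 82.55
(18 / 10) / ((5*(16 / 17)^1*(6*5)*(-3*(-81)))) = 17 / 324000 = 0.00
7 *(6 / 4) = 21 / 2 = 10.50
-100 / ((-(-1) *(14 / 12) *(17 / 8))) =-4800 / 119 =-40.34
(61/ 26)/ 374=61/ 9724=0.01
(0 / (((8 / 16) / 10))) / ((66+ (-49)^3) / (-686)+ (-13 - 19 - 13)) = 0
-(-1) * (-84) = -84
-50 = -50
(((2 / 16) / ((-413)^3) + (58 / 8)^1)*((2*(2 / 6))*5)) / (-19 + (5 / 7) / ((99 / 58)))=-674158621125 / 518354415068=-1.30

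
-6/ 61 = -0.10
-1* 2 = -2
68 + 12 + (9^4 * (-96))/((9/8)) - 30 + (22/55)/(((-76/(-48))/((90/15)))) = -53182946/95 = -559820.48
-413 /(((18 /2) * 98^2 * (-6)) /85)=5015 /74088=0.07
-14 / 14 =-1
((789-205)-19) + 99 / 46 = 26089 / 46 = 567.15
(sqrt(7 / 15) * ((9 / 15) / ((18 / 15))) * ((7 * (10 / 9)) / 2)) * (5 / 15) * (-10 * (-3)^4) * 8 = -280 * sqrt(105) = -2869.15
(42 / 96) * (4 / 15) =7 / 60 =0.12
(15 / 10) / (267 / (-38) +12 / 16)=-38 / 159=-0.24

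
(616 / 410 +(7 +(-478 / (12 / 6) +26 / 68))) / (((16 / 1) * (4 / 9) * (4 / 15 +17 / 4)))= -43305381 / 6044384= -7.16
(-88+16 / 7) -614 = -4898 / 7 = -699.71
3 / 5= 0.60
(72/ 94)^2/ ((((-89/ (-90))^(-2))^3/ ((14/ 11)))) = 3478869036727/ 4982054343750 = 0.70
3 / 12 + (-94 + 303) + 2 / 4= 839 / 4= 209.75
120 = 120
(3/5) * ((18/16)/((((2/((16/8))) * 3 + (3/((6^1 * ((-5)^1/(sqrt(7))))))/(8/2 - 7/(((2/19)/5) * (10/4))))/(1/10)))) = 1347921/59907572 - 3483 * sqrt(7)/599075720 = 0.02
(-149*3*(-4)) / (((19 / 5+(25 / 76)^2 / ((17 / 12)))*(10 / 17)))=373080504 / 475787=784.13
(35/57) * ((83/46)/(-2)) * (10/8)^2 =-72625/83904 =-0.87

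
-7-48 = -55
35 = 35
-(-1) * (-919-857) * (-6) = 10656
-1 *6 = -6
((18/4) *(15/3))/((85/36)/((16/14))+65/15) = 3.52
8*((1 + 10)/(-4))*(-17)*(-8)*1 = -2992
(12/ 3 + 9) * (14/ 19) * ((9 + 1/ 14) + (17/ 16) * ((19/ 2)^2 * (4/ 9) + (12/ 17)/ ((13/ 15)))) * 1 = 688679/ 1368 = 503.42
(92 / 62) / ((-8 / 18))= -207 / 62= -3.34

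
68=68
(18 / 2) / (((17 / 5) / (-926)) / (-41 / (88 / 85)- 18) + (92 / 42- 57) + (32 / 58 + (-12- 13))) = -64318082535 / 566411733448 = -0.11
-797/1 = -797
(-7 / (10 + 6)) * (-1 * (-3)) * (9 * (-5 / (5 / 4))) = 189 / 4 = 47.25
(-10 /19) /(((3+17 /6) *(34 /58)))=-0.15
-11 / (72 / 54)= -33 / 4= -8.25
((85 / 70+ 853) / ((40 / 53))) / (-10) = -633827 / 5600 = -113.18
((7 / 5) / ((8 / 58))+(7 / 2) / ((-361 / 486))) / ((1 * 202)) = 0.03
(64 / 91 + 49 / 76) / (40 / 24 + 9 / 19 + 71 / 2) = 27969 / 780962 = 0.04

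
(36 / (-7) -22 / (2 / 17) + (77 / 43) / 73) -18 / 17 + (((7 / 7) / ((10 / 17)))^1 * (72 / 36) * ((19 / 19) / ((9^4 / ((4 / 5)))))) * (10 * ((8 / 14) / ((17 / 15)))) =-157811306966 / 816934167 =-193.18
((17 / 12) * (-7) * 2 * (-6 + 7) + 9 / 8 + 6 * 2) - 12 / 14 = -1271 / 168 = -7.57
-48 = -48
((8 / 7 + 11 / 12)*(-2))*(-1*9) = 519 / 14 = 37.07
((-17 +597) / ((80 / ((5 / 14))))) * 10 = 725 / 28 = 25.89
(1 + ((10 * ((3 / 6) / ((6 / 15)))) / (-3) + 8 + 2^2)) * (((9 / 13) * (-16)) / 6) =-212 / 13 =-16.31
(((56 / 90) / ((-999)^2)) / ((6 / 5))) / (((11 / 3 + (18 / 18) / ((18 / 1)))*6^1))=14 / 601794603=0.00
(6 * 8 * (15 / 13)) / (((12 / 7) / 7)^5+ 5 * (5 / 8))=1627057434240 / 91830334453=17.72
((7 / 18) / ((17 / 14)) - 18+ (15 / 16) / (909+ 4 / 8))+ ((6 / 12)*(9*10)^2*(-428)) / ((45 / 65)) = -327919993745 / 130968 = -2503817.68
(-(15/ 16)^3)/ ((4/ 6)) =-10125/ 8192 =-1.24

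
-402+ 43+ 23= -336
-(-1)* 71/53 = 71/53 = 1.34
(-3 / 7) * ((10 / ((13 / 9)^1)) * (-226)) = 61020 / 91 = 670.55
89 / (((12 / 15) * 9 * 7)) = 445 / 252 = 1.77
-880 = -880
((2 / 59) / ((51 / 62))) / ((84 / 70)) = 310 / 9027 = 0.03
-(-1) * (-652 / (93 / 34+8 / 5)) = -110840 / 737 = -150.39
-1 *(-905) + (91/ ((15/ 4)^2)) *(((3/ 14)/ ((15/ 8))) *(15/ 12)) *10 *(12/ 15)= 205289/ 225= 912.40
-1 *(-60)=60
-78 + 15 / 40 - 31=-869 / 8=-108.62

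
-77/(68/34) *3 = -231/2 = -115.50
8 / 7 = 1.14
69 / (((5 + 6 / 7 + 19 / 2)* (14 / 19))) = 1311 / 215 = 6.10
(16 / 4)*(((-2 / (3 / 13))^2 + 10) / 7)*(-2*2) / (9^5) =-12256 / 3720087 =-0.00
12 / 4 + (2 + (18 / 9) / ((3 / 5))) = 25 / 3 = 8.33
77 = 77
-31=-31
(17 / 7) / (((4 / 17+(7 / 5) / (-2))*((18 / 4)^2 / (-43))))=497080 / 44793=11.10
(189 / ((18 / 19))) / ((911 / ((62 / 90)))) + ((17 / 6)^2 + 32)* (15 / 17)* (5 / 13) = 13.73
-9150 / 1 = -9150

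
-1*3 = -3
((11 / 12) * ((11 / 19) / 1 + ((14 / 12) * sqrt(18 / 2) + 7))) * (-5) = -23155 / 456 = -50.78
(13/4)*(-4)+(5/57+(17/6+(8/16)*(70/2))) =141/19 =7.42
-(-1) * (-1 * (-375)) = 375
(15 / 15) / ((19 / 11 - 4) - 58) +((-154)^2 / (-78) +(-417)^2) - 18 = 38358292 / 221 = 173566.93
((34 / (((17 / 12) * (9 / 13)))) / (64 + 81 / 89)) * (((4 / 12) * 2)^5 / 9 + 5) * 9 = 101510552 / 4211433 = 24.10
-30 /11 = -2.73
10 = 10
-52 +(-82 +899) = 765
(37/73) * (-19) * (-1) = 703/73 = 9.63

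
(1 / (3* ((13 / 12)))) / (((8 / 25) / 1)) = 25 / 26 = 0.96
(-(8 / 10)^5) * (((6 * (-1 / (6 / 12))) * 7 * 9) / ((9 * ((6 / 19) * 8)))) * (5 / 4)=13.62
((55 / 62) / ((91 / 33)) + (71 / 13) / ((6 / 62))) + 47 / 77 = 10681115 / 186186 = 57.37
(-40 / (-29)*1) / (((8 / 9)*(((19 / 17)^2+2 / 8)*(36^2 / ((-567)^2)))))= 51616845 / 201028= 256.76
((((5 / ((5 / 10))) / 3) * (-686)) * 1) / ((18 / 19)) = -65170 / 27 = -2413.70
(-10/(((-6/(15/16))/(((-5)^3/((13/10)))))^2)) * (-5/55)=48828125/237952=205.20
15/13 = 1.15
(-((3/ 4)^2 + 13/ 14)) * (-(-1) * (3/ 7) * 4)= -501/ 196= -2.56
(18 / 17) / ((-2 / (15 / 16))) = -0.50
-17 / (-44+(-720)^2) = -17 / 518356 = -0.00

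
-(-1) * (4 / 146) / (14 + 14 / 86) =86 / 44457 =0.00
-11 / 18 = -0.61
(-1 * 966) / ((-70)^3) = 69 / 24500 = 0.00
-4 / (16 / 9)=-9 / 4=-2.25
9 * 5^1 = 45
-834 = -834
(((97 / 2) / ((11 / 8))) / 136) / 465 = 97 / 173910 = 0.00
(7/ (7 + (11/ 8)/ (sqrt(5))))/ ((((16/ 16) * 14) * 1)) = 1120/ 15559 -44 * sqrt(5)/ 15559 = 0.07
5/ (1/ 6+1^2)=30/ 7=4.29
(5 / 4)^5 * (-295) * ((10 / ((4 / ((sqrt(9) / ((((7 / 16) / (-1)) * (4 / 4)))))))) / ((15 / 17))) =15671875 / 896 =17490.93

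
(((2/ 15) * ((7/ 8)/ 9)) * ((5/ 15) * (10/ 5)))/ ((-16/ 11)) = -77/ 12960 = -0.01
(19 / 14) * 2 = 2.71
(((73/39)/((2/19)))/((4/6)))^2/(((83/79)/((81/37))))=12310197831/8303984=1482.44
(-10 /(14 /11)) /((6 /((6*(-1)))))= 55 /7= 7.86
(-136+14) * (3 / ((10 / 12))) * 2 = -4392 / 5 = -878.40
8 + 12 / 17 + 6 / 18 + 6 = 767 / 51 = 15.04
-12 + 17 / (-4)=-65 / 4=-16.25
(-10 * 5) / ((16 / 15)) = -375 / 8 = -46.88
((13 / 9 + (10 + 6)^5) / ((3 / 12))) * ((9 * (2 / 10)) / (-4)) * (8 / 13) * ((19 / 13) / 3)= -1434453944 / 2535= -565859.54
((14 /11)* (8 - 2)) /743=84 /8173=0.01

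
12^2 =144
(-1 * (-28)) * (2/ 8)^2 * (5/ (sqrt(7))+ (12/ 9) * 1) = 7/ 3+ 5 * sqrt(7)/ 4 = 5.64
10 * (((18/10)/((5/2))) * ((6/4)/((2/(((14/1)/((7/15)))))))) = 162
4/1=4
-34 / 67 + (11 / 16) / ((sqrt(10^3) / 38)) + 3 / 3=33 / 67 + 209 * sqrt(10) / 800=1.32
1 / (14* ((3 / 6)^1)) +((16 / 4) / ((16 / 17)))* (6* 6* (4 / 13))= 4297 / 91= 47.22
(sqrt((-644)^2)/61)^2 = 414736/3721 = 111.46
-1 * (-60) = 60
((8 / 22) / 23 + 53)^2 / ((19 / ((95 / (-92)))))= -899542845 / 5888828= -152.75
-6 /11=-0.55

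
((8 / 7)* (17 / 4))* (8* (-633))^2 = 871899264 / 7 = 124557037.71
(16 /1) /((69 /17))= 272 /69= 3.94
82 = 82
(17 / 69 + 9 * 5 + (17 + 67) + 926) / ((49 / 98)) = 145624 / 69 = 2110.49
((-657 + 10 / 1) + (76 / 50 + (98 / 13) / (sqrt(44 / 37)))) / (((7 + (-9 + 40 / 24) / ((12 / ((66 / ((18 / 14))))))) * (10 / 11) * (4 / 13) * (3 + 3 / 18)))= 186914871 / 6251000 - 567 * sqrt(407) / 35720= 29.58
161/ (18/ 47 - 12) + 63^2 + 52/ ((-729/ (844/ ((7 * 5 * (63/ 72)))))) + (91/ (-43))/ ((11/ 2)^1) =3952.79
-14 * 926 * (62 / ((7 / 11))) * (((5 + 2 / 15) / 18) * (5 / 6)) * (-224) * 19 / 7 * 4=59131604224 / 81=730019805.23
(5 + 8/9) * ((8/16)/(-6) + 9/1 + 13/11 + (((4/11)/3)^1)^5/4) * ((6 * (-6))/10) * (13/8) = -1089194431013/3130831440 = -347.89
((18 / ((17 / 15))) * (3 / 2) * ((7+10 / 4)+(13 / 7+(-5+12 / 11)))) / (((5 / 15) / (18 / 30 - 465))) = -323595081 / 1309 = -247207.85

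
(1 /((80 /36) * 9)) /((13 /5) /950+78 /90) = 1425 /24778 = 0.06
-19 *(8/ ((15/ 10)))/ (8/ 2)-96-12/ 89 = -32432/ 267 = -121.47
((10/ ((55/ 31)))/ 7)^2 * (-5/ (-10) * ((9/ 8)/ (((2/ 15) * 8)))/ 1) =129735/ 379456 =0.34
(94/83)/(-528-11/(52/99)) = -0.00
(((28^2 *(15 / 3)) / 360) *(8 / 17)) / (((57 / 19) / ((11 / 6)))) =4312 / 1377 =3.13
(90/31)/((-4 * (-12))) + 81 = 20103/248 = 81.06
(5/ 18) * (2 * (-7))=-35/ 9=-3.89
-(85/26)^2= -7225/676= -10.69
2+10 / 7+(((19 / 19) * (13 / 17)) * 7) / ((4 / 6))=2727 / 238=11.46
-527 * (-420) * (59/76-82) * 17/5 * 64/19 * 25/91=-265458753600/4693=-56564831.37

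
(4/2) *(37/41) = 74/41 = 1.80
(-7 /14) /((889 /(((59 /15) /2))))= -59 /53340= -0.00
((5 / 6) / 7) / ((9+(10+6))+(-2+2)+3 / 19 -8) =95 / 13692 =0.01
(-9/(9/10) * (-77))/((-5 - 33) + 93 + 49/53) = 20405/1482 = 13.77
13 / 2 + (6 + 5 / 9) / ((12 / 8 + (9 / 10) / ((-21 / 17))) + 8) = 40049 / 5526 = 7.25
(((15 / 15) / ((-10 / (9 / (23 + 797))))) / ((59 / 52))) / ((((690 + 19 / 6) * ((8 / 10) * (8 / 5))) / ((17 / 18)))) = -663 / 643879744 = -0.00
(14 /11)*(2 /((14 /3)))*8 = 48 /11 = 4.36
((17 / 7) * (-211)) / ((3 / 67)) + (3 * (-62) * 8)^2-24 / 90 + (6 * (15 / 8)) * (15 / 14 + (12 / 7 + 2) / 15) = 1850280041 / 840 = 2202714.33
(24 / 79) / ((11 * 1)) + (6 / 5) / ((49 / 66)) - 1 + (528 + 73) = 128093004 / 212905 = 601.64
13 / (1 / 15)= 195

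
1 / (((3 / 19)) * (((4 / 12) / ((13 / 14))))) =247 / 14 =17.64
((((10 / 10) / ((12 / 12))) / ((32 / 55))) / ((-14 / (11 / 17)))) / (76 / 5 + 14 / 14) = -3025 / 616896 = -0.00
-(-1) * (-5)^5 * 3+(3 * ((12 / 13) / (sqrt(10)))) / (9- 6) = -9375+6 * sqrt(10) / 65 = -9374.71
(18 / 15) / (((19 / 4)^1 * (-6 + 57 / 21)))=-168 / 2185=-0.08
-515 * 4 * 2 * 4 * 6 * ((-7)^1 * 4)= 2768640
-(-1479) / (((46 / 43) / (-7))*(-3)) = 148393 / 46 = 3225.93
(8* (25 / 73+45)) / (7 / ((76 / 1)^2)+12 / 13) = 392.45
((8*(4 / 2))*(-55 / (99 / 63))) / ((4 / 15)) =-2100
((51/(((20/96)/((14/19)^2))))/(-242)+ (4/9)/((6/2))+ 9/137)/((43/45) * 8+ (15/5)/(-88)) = -2167552744/49186025097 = -0.04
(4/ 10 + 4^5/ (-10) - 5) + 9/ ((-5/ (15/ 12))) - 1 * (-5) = -417/ 4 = -104.25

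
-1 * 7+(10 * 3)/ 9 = -11/ 3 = -3.67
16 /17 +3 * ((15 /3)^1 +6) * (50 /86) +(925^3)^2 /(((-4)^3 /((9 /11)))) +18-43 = -4121072764846438054523 /514624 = -8007929604617037.01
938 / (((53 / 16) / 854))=12816832 / 53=241827.02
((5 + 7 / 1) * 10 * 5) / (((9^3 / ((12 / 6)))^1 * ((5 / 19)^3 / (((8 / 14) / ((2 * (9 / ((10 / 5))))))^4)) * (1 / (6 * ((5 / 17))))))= 56188928 / 21691827297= 0.00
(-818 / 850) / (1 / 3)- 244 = -104927 / 425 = -246.89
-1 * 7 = -7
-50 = -50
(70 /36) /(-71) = -0.03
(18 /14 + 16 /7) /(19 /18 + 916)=450 /115549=0.00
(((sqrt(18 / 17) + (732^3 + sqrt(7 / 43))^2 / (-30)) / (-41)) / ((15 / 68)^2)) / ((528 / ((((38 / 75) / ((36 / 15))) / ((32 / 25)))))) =-323 * sqrt(34) / 11689920 + 1246352671 * sqrt(301) / 13090275 + 36323390998292971955749 / 45239990400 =802904482336.57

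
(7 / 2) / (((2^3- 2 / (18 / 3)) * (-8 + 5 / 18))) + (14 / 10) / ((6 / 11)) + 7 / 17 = 4759853 / 1630470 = 2.92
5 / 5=1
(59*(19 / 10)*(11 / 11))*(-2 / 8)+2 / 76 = -21279 / 760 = -28.00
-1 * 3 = -3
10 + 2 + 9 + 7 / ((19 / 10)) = 469 / 19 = 24.68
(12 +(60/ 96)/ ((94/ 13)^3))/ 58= 79747049/ 385390976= 0.21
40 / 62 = 0.65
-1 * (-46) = 46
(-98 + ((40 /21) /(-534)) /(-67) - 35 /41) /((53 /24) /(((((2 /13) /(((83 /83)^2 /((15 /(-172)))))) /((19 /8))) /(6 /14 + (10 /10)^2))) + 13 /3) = 0.18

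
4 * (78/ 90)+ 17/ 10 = 31/ 6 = 5.17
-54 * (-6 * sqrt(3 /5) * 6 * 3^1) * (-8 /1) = -46656 * sqrt(15) /5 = -36139.58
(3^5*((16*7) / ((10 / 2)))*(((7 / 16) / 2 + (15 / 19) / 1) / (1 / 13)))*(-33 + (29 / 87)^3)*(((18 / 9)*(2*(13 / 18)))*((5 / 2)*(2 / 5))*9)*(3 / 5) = -3485210274 / 95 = -36686423.94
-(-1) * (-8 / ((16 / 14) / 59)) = -413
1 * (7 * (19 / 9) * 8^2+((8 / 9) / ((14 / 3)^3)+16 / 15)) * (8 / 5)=116917432 / 77175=1514.97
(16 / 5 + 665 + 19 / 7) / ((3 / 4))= 93928 / 105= 894.55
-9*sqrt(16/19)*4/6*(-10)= 240*sqrt(19)/19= 55.06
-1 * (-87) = 87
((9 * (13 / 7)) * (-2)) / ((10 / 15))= -351 / 7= -50.14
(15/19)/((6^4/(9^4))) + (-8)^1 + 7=911/304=3.00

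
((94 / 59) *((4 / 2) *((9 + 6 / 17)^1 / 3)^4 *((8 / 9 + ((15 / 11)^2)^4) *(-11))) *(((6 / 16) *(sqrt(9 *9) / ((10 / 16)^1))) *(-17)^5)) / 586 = 556518899.00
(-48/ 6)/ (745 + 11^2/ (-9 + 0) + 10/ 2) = -72/ 6629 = -0.01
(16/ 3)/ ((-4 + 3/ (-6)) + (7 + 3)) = 32/ 33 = 0.97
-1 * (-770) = 770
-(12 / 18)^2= -4 / 9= -0.44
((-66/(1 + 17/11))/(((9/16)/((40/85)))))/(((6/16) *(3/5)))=-309760/3213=-96.41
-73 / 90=-0.81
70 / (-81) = -0.86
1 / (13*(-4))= -1 / 52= -0.02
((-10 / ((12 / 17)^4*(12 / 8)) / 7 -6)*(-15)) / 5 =1070789 / 36288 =29.51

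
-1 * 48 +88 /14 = -292 /7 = -41.71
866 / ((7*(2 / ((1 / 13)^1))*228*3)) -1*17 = -1057715 / 62244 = -16.99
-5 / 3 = -1.67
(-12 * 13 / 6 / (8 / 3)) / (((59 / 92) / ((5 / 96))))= -1495 / 1888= -0.79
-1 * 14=-14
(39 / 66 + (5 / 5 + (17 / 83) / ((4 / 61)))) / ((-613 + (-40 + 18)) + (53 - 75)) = -1913 / 266596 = -0.01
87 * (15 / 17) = 1305 / 17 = 76.76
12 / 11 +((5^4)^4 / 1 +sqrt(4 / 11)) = 2 * sqrt(11) / 11 +1678466796887 / 11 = 152587890626.69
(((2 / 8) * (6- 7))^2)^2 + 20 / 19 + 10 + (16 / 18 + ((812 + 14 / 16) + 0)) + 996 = 1820.82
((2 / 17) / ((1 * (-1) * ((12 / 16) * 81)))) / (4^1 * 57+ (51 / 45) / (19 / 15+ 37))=-4592 / 540702459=-0.00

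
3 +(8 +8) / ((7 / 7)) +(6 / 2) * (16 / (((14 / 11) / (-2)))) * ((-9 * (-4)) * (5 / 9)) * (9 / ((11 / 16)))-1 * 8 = -138163 / 7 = -19737.57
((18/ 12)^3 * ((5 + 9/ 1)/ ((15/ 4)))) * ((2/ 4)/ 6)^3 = 7/ 960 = 0.01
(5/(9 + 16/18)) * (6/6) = 45/89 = 0.51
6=6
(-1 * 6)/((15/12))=-24/5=-4.80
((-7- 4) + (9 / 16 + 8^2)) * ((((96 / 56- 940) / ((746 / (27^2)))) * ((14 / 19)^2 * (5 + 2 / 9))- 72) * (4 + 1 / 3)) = -167001863145 / 269306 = -620119.36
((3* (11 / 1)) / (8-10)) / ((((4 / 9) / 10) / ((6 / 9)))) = -495 / 2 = -247.50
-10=-10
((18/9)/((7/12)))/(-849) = -8/1981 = -0.00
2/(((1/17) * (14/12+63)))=204/385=0.53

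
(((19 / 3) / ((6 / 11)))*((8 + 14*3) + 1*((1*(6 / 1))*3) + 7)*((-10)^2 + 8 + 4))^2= 85614760000 / 9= 9512751111.11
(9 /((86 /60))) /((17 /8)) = 2160 /731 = 2.95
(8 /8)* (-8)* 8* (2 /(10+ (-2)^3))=-64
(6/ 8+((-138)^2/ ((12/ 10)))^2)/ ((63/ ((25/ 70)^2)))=171331225/ 336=509914.36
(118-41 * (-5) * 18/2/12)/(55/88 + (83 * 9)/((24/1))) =1087/127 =8.56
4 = 4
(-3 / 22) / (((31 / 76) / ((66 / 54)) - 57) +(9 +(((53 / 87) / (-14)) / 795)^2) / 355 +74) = -1688574832875 / 214955492776867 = -0.01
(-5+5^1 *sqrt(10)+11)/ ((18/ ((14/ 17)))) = 1.00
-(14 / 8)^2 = -49 / 16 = -3.06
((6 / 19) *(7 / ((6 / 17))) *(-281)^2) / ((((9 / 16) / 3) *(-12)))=-37585436 / 171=-219797.87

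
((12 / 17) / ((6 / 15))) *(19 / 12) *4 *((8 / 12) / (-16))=-95 / 204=-0.47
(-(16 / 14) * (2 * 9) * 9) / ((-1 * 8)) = 23.14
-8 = -8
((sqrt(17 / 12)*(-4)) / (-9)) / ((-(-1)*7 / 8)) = 16*sqrt(51) / 189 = 0.60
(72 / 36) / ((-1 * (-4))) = 1 / 2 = 0.50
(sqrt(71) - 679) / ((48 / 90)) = -10185 / 8 + 15 * sqrt(71) / 8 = -1257.33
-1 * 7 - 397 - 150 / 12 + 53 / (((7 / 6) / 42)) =2983 / 2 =1491.50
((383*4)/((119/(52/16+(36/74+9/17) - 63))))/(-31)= 24.39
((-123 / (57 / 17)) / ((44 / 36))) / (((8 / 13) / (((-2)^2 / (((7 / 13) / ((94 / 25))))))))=-49826439 / 36575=-1362.31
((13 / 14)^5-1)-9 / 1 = -5006947 / 537824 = -9.31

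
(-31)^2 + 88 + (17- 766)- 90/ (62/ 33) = 7815/ 31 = 252.10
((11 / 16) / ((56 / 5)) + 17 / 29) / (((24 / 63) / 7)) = 353367 / 29696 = 11.90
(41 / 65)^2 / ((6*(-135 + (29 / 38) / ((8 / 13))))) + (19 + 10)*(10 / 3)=16607361746 / 171801175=96.67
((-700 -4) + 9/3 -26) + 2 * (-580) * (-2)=1593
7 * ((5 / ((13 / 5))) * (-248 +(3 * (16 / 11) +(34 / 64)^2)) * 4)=-36899975 / 2816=-13103.68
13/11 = 1.18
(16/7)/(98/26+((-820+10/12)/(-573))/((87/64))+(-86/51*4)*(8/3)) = -528819408/3046072841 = -0.17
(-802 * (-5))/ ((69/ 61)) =244610/ 69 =3545.07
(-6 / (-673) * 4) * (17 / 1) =408 / 673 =0.61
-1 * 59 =-59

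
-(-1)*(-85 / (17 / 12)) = -60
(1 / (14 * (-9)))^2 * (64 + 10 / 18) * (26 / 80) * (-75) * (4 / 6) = -0.07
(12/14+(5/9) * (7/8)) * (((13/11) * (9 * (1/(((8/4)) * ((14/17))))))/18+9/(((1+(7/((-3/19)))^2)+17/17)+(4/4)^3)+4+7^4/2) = 1618.44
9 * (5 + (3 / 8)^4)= 45.18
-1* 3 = -3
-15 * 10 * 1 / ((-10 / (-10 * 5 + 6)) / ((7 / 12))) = -385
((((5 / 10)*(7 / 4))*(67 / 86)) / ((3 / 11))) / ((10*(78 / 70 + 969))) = 36113 / 140162112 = 0.00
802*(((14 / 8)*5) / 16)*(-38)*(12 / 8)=-799995 / 32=-24999.84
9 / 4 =2.25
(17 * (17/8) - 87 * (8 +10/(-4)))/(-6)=3539/48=73.73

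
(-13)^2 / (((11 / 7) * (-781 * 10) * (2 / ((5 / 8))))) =-1183 / 274912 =-0.00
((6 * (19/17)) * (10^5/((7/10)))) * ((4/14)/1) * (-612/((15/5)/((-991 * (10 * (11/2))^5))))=1364593175550000000000/49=27848840317346938775.51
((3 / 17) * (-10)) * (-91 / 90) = 91 / 51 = 1.78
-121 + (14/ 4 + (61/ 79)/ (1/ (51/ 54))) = -83024/ 711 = -116.77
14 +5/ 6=89/ 6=14.83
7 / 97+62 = 62.07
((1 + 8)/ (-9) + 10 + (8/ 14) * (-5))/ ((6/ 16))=344/ 21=16.38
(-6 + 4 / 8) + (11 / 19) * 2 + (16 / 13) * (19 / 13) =-16333 / 6422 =-2.54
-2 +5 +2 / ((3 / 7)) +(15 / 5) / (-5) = 106 / 15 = 7.07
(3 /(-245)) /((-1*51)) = 1 /4165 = 0.00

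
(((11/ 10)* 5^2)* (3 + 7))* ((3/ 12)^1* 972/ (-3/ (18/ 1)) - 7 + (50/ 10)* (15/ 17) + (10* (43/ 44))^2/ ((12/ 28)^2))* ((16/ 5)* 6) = -2786162200/ 561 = -4966421.03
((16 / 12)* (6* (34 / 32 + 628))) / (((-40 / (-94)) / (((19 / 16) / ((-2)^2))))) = 1797609 / 512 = 3510.96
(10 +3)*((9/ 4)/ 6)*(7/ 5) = 273/ 40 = 6.82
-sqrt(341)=-18.47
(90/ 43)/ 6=15/ 43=0.35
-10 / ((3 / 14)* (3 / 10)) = -1400 / 9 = -155.56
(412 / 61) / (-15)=-412 / 915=-0.45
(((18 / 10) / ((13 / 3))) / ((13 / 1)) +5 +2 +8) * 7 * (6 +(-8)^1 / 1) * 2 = -355656 / 845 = -420.89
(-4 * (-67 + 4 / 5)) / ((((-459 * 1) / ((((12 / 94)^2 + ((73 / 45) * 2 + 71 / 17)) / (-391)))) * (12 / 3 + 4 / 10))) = 8320037846 / 3336101681715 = 0.00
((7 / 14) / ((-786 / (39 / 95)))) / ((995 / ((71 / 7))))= -923 / 346717700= -0.00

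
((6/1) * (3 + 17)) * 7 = 840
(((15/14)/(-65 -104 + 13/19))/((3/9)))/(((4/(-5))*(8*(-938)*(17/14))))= -1425/543949952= -0.00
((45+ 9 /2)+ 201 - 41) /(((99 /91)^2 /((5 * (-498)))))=-440753.50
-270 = -270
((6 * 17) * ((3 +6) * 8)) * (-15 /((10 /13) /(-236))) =33797088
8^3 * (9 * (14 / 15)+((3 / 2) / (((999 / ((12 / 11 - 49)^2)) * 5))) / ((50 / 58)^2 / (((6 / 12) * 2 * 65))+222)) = 2103894853828864 / 489006122715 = 4302.39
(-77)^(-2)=1 /5929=0.00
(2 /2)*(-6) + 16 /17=-86 /17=-5.06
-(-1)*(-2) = -2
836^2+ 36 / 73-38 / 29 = 1479561102 / 2117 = 698895.18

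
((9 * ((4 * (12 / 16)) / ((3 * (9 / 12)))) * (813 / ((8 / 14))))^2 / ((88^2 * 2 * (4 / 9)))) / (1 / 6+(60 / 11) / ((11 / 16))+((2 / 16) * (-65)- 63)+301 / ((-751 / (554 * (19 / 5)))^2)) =110969422904247075 / 6033100083374656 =18.39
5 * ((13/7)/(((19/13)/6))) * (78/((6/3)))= 197730/133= 1486.69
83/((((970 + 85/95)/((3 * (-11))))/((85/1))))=-134045/559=-239.79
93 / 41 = 2.27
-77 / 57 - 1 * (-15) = 778 / 57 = 13.65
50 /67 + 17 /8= 2.87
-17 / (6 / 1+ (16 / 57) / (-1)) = -969 / 326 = -2.97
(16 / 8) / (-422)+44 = 9283 / 211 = 44.00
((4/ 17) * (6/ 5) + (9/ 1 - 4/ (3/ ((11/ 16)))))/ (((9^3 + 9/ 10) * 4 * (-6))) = -8533/ 17867952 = -0.00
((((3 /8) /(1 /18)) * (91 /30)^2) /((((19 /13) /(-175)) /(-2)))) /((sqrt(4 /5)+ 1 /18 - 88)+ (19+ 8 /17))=-36237070409085 /166802254076 - 52921030617 * sqrt(5) /41700563519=-220.08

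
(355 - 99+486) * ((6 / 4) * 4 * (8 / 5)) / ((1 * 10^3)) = 4452 / 625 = 7.12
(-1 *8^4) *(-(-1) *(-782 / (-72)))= -400384 / 9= -44487.11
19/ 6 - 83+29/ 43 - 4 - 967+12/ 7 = -1893491/ 1806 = -1048.44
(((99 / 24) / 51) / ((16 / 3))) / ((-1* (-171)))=11 / 124032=0.00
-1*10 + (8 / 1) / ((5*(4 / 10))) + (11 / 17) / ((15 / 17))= -79 / 15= -5.27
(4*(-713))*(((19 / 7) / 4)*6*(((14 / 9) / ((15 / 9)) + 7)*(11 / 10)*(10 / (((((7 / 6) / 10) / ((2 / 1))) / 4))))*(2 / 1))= -972782976 / 7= -138968996.57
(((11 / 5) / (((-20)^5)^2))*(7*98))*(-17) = -64141 / 25600000000000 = -0.00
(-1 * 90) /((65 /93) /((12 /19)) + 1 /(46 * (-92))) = -106265520 /1306351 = -81.35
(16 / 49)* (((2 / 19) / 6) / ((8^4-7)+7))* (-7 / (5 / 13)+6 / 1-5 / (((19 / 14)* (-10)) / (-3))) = -0.00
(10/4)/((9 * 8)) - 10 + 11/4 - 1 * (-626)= 89105/144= 618.78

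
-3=-3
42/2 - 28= -7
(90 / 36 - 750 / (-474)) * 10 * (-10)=-32250 / 79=-408.23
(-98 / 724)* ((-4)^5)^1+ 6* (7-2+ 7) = 38120 / 181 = 210.61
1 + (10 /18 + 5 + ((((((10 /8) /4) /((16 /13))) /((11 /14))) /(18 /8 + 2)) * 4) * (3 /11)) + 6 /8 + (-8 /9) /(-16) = 1102495 /148104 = 7.44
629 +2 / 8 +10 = 2557 / 4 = 639.25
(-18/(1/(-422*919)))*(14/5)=97730136/5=19546027.20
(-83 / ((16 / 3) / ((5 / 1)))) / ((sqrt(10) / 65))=-16185*sqrt(10) / 32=-1599.42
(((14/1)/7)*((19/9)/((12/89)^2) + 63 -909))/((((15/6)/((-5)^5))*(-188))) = -591198125/60912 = -9705.77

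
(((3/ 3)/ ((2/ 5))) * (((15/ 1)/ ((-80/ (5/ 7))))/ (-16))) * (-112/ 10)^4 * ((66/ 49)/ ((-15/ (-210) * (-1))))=-155232/ 25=-6209.28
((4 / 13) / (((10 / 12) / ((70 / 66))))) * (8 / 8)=56 / 143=0.39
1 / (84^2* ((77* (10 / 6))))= 1 / 905520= 0.00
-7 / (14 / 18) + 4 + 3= -2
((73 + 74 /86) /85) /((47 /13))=41288 /171785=0.24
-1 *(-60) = 60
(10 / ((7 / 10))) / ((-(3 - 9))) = 50 / 21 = 2.38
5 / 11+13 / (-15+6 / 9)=-214 / 473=-0.45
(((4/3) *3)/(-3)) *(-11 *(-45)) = -660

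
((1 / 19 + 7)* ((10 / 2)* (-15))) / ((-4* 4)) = 5025 / 152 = 33.06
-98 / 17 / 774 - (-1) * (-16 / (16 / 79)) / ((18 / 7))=-404341 / 13158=-30.73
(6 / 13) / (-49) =-6 / 637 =-0.01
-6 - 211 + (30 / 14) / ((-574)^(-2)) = 705803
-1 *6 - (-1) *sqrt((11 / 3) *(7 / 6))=-3.93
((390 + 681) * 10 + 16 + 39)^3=1247504447125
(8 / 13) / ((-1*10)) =-4 / 65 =-0.06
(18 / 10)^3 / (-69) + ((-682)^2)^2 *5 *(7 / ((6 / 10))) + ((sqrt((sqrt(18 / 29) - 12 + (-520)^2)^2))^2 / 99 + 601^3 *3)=12621242628160.38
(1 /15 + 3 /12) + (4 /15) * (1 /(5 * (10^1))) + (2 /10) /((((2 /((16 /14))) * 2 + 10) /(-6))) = 1049 /4500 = 0.23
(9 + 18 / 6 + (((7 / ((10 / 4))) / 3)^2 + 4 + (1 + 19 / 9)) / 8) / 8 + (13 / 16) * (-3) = -1463 / 1800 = -0.81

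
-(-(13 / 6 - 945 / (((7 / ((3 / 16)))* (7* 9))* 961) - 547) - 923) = 122108369 / 322896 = 378.17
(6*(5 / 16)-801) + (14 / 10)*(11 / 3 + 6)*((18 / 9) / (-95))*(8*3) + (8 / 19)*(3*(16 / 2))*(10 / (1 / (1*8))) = 9341 / 3800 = 2.46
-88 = -88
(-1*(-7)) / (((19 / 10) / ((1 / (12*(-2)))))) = -35 / 228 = -0.15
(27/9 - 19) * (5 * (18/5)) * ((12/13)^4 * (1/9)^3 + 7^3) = -98784.29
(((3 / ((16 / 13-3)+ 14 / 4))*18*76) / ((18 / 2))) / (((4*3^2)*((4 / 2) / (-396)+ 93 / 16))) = 173888 / 137985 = 1.26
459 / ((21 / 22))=3366 / 7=480.86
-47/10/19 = -47/190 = -0.25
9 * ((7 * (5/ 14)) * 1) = 45/ 2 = 22.50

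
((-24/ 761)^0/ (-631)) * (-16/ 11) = 16/ 6941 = 0.00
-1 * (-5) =5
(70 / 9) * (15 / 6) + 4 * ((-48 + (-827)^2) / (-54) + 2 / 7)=-9570443 / 189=-50637.26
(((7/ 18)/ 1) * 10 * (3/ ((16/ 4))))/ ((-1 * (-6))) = 35/ 72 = 0.49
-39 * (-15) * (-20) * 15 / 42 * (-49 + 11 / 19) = 26910000 / 133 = 202330.83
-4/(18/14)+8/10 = -104/45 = -2.31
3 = 3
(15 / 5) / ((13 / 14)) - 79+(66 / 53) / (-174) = -1514088 / 19981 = -75.78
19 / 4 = 4.75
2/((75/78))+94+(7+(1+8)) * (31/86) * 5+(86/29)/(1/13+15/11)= 407722457/3211025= 126.98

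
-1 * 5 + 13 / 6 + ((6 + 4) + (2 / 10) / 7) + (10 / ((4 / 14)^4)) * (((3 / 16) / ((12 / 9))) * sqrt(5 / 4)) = 1511 / 210 + 108045 * sqrt(5) / 1024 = 243.13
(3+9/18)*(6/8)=21/8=2.62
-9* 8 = -72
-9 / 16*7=-63 / 16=-3.94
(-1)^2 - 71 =-70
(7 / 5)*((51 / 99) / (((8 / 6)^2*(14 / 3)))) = 153 / 1760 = 0.09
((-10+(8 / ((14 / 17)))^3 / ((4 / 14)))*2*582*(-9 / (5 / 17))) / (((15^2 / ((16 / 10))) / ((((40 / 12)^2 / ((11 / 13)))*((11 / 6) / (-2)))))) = 11945725376 / 1225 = 9751612.55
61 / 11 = 5.55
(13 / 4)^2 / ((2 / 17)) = 2873 / 32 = 89.78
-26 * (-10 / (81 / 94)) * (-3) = -905.19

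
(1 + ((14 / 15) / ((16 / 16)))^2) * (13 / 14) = 1.74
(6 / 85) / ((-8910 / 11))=-1 / 11475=-0.00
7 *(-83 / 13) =-581 / 13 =-44.69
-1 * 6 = -6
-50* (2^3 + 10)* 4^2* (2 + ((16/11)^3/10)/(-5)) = -37153152/1331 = -27913.71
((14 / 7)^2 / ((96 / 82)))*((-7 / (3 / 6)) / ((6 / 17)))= -4879 / 36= -135.53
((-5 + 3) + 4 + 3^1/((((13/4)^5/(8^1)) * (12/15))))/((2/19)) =7346407/371293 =19.79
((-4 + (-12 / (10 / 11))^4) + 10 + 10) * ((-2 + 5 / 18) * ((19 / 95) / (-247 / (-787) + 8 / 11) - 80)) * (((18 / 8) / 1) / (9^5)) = 264582750049636 / 1663151990625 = 159.09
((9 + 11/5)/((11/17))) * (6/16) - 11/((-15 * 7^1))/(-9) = 67352/10395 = 6.48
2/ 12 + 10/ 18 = 13/ 18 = 0.72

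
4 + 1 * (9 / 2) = 17 / 2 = 8.50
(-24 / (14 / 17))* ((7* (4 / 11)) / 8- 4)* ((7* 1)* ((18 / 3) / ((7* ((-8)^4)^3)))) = 12393 / 1322849927168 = 0.00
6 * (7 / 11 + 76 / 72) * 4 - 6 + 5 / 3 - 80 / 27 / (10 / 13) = 9629 / 297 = 32.42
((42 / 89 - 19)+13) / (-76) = 123 / 1691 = 0.07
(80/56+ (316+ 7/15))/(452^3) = 33379/9696267840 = 0.00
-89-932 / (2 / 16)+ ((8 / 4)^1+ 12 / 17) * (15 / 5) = -128127 / 17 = -7536.88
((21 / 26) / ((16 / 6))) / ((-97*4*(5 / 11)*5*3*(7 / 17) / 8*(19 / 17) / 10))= -9537 / 479180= -0.02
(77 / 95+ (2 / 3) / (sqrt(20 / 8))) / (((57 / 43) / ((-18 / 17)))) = -19866 / 30685-172 * sqrt(10) / 1615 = -0.98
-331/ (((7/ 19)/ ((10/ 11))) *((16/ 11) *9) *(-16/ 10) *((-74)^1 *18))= -157225/ 5370624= -0.03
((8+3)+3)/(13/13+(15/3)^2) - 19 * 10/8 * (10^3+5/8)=-9885951/416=-23764.31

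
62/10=31/5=6.20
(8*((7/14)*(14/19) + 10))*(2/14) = 11.85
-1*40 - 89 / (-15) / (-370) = -222089 / 5550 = -40.02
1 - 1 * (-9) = 10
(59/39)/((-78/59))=-3481/3042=-1.14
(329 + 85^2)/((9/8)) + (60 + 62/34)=345601/51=6776.49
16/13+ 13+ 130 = 144.23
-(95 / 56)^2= -9025 / 3136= -2.88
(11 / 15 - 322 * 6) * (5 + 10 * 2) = -48281.67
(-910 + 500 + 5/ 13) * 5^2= -133125/ 13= -10240.38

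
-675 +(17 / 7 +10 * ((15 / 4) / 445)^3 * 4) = -26551951471 / 39478264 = -672.57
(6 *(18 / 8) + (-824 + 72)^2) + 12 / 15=5655183 / 10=565518.30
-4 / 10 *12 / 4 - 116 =-586 / 5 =-117.20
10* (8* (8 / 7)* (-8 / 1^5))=-5120 / 7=-731.43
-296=-296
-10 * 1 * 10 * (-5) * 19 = 9500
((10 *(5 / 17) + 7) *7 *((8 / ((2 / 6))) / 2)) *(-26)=-369096 / 17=-21711.53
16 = 16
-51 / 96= -17 / 32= -0.53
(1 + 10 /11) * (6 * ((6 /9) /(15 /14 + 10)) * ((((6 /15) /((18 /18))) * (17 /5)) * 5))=39984 /8525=4.69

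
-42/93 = -14/31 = -0.45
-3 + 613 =610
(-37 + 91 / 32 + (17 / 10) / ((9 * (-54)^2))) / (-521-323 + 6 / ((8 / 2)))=0.04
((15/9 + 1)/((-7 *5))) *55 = -88/21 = -4.19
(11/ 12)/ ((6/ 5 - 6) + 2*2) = -55/ 48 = -1.15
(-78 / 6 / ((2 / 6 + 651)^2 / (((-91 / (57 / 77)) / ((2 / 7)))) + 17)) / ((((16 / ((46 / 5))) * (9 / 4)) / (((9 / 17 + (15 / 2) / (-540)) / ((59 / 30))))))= 9254025781 / 10297056220344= 0.00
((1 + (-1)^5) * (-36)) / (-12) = 0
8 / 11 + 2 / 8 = 43 / 44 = 0.98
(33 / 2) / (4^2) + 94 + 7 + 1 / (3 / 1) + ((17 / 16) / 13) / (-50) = 798431 / 7800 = 102.36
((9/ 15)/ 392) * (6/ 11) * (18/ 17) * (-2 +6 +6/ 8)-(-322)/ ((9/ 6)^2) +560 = 2319352411/ 3298680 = 703.12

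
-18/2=-9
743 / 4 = 185.75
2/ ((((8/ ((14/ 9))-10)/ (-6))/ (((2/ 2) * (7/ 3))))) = 98/ 17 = 5.76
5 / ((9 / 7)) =35 / 9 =3.89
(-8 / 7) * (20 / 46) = -80 / 161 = -0.50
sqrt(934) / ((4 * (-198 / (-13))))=13 * sqrt(934) / 792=0.50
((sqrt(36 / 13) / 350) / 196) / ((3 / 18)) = 9 * sqrt(13) / 222950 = 0.00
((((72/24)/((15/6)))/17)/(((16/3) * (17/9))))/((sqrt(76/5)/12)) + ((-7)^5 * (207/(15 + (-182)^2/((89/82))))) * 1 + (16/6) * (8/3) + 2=-2563883003/24457527 + 243 * sqrt(95)/109820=-104.81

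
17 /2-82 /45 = 601 /90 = 6.68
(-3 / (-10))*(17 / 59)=51 / 590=0.09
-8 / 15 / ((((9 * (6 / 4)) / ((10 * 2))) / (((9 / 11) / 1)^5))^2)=-4081466880 / 25937424601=-0.16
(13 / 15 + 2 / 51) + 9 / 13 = 1766 / 1105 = 1.60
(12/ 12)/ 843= 1/ 843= 0.00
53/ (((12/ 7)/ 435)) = 53795/ 4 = 13448.75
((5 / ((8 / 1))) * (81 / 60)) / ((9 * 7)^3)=1 / 296352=0.00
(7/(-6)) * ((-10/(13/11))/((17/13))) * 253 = 97405/51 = 1909.90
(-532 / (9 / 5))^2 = 87353.09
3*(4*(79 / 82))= 474 / 41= 11.56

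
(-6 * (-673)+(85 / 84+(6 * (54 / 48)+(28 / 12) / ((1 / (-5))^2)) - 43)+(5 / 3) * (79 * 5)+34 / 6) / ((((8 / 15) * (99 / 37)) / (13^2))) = 3102332155 / 5544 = 559583.72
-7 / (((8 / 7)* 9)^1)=-49 / 72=-0.68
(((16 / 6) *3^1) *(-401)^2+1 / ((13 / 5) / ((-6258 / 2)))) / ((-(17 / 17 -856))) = 16707659 / 11115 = 1503.16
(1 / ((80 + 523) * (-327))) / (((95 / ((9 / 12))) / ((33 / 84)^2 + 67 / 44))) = -1607 / 23932807360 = -0.00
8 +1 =9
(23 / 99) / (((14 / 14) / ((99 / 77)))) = 23 / 77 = 0.30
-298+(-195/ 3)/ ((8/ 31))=-4399/ 8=-549.88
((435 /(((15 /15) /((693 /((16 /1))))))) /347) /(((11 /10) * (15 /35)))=319725 /2776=115.17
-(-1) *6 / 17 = 6 / 17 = 0.35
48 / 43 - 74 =-3134 / 43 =-72.88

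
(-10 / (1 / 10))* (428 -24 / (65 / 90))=-513200 / 13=-39476.92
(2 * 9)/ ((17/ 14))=252/ 17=14.82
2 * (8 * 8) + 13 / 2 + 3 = 275 / 2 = 137.50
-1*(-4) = 4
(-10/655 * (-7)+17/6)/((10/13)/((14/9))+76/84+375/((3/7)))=210301/62685334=0.00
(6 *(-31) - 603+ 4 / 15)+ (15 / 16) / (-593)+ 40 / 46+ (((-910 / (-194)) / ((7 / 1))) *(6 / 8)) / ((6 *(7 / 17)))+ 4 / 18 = -5250517474493 / 6667834320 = -787.44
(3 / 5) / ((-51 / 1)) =-1 / 85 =-0.01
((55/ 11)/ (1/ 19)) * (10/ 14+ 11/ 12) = 13015/ 84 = 154.94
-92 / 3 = -30.67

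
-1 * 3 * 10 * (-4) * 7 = 840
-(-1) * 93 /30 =31 /10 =3.10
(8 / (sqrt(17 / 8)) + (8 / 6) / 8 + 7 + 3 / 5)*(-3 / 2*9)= -178.94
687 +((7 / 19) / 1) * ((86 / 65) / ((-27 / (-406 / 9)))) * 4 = 207149783 / 300105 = 690.26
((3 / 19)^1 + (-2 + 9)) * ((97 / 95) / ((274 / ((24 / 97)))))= 1632 / 247285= 0.01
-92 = -92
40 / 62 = 20 / 31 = 0.65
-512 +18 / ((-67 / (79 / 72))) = -137295 / 268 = -512.29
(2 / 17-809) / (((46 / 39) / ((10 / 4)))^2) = -3633.95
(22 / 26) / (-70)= -11 / 910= -0.01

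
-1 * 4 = -4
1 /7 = 0.14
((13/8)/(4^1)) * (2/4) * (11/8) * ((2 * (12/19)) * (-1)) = -429/1216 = -0.35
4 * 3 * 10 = 120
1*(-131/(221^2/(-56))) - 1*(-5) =251541/48841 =5.15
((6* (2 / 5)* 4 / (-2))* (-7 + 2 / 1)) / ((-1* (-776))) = 3 / 97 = 0.03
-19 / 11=-1.73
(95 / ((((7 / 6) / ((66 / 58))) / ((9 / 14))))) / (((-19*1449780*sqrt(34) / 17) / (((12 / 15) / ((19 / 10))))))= -297*sqrt(34) / 652376837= -0.00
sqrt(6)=2.45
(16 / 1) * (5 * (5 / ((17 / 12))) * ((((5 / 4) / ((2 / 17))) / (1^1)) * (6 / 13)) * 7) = 126000 / 13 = 9692.31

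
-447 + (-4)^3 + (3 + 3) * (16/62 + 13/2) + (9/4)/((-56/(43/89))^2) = -1449080658145/3080191744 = -470.45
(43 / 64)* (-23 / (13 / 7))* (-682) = 2360743 / 416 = 5674.86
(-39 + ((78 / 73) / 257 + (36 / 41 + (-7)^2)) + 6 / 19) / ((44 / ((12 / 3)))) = 163656682 / 160763009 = 1.02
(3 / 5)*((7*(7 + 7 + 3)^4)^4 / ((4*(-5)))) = -350506565080428453668643 / 100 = -3505065650804284536686.43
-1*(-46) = 46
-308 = -308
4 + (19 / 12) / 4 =4.40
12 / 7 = 1.71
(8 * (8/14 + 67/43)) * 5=25640/301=85.18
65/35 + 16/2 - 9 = 6/7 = 0.86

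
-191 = -191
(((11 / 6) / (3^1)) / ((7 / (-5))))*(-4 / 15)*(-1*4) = -88 / 189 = -0.47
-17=-17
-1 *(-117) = 117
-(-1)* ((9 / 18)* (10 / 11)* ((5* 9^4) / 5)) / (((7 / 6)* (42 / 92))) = 3018060 / 539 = 5599.37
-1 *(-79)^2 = -6241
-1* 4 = -4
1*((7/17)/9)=7/153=0.05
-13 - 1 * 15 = -28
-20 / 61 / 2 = -10 / 61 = -0.16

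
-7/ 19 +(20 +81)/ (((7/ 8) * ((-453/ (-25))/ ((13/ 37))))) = 1.87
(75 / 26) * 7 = 525 / 26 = 20.19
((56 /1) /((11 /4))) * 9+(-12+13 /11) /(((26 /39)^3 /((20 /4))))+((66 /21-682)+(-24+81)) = -382623 /616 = -621.14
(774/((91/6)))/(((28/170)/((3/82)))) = 296055/26117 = 11.34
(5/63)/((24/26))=65/756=0.09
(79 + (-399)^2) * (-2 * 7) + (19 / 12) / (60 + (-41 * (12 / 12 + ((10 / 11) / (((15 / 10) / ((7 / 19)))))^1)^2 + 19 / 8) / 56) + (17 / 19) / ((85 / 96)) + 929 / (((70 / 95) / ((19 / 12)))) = -2227922.72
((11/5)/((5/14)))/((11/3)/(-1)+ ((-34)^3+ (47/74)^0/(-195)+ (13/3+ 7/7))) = -1001/6386630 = -0.00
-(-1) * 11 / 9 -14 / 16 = 25 / 72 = 0.35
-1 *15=-15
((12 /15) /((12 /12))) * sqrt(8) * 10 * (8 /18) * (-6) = -60.34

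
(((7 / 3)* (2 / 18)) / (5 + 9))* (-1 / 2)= -1 / 108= -0.01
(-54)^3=-157464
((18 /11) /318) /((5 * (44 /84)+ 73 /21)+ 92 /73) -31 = -31.00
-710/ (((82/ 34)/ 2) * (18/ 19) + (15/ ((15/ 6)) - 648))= 229330/ 206997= 1.11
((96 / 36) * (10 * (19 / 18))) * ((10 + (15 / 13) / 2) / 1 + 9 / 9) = 114380 / 351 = 325.87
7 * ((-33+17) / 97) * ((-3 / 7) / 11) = 48 / 1067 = 0.04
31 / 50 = 0.62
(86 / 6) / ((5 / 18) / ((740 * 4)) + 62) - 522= -344718570 / 660673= -521.77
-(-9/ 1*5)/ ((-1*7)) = -45/ 7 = -6.43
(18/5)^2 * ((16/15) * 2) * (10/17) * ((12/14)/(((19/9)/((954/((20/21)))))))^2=10318356419328/3835625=2690136.92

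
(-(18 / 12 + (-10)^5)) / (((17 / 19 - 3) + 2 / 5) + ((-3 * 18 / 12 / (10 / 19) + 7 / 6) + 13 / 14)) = -797988030 / 65117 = -12254.68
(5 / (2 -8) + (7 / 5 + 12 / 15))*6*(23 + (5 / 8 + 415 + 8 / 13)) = 1872921 / 520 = 3601.77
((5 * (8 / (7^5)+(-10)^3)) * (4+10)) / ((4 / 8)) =-336139840 / 2401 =-139999.93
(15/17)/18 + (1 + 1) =209/102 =2.05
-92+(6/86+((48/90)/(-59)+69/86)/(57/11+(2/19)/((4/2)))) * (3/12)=-30622849187/333057360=-91.94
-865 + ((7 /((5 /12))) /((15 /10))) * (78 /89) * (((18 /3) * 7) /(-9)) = -405309 /445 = -910.81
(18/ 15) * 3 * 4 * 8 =576/ 5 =115.20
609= 609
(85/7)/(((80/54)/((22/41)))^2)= 1499553/941360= 1.59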